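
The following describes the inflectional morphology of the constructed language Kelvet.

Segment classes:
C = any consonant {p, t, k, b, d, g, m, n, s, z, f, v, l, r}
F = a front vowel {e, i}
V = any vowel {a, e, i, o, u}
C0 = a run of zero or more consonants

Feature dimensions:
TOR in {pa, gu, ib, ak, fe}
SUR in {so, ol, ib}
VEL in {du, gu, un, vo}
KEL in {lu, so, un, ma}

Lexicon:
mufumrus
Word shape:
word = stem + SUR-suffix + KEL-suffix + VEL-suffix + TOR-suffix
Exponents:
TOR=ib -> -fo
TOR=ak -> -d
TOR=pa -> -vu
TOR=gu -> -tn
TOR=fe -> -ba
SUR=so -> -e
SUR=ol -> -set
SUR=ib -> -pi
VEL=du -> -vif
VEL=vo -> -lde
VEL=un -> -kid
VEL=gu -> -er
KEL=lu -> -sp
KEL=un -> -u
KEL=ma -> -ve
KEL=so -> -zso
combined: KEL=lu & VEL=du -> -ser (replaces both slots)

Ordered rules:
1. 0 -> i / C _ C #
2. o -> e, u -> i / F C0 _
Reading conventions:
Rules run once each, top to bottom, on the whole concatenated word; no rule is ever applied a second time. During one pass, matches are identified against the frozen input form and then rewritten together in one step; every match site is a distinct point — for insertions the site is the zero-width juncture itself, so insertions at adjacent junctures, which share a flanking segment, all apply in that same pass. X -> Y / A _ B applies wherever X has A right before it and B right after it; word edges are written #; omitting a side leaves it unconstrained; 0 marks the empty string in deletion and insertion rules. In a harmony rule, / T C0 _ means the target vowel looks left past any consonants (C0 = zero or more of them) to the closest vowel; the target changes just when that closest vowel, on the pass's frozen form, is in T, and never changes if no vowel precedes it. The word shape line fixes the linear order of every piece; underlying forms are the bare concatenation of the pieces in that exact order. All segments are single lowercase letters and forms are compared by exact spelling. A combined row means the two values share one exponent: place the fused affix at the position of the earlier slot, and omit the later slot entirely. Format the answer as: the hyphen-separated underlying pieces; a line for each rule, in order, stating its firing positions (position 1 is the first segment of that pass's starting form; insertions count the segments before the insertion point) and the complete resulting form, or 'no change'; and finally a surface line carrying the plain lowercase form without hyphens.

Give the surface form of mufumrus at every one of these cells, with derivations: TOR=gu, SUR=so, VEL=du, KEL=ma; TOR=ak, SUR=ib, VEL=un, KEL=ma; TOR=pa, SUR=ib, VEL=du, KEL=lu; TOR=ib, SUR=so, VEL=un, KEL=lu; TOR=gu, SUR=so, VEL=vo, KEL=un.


cell TOR=gu, SUR=so, VEL=du, KEL=ma:
underlying: mufumrus-e-ve-vif-tn
1. 0 -> i / C _ C #: inserts after position(s) 15: mufumruseveviftin
2. o -> e, u -> i / F C0 _: no change
surface: mufumruseveviftin

cell TOR=ak, SUR=ib, VEL=un, KEL=ma:
underlying: mufumrus-pi-ve-kid-d
1. 0 -> i / C _ C #: inserts after position(s) 15: mufumruspivekidid
2. o -> e, u -> i / F C0 _: no change
surface: mufumruspivekidid

cell TOR=pa, SUR=ib, VEL=du, KEL=lu:
underlying: mufumrus-pi-ser-vu
1. 0 -> i / C _ C #: no change
2. o -> e, u -> i / F C0 _: fires at position(s) 15: mufumruspiservi
surface: mufumruspiservi

cell TOR=ib, SUR=so, VEL=un, KEL=lu:
underlying: mufumrus-e-sp-kid-fo
1. 0 -> i / C _ C #: no change
2. o -> e, u -> i / F C0 _: fires at position(s) 16: mufumrusespkidfe
surface: mufumrusespkidfe

cell TOR=gu, SUR=so, VEL=vo, KEL=un:
underlying: mufumrus-e-u-lde-tn
1. 0 -> i / C _ C #: inserts after position(s) 14: mufumruseuldetin
2. o -> e, u -> i / F C0 _: fires at position(s) 10: mufumruseildetin
surface: mufumruseildetin


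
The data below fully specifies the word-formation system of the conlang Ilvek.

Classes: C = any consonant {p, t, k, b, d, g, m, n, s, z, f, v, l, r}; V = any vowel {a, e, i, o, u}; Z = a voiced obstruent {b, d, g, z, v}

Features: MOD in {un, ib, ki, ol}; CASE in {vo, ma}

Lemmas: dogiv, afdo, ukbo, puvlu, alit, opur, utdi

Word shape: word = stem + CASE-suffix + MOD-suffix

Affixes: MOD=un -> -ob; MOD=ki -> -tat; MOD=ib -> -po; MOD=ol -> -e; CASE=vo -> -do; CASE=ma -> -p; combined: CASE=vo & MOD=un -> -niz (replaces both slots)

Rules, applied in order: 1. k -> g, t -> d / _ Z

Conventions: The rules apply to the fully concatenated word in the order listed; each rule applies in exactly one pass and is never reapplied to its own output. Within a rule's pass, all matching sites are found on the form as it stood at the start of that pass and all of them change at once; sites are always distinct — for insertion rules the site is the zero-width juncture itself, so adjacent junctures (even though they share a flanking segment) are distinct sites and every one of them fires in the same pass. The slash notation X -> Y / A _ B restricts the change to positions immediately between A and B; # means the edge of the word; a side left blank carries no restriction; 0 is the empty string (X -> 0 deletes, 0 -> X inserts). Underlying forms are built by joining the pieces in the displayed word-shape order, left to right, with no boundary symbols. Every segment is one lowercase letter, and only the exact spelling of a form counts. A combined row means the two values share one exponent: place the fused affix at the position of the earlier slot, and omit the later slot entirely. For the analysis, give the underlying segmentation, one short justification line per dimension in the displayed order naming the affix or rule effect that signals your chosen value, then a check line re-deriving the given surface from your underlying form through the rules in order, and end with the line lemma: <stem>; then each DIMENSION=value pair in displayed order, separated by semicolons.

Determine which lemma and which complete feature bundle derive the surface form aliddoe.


underlying: alit-do-e
MOD=ol - signalled by the affix -e
CASE=vo - signalled by the affix -do
check: alitdoe -> aliddoe
lemma: alit; MOD=ol; CASE=vo


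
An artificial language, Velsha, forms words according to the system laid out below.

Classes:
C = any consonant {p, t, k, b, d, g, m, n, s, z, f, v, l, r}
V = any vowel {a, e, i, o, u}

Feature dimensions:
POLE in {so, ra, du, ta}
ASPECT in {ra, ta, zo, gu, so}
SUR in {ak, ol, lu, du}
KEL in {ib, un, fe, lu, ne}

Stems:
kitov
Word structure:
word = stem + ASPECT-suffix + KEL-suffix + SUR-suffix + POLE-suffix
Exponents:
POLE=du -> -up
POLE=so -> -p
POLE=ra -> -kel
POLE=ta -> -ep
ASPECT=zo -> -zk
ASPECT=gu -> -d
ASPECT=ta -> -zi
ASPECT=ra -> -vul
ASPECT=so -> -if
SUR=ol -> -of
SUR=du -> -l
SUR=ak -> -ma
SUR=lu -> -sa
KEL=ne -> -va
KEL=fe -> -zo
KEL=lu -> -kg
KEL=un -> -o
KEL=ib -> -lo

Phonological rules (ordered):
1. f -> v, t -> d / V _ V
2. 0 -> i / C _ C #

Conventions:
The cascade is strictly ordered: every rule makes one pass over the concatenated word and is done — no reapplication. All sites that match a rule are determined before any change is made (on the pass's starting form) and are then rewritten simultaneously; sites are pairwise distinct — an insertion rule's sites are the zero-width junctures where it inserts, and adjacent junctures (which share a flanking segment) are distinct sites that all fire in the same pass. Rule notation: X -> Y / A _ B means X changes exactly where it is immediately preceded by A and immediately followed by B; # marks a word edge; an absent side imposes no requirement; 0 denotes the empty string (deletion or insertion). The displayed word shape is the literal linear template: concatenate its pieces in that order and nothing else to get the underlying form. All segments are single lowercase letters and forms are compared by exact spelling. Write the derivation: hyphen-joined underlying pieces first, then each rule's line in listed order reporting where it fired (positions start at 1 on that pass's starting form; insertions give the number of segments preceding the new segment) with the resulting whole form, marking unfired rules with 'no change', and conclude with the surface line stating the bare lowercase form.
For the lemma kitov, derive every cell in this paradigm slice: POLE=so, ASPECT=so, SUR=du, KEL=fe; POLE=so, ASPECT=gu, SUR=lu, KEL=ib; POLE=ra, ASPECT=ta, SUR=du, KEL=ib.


cell POLE=so, ASPECT=so, SUR=du, KEL=fe:
underlying: kitov-if-zo-l-p
1. f -> v, t -> d / V _ V: fires at position(s) 3: kidovifzolp
2. 0 -> i / C _ C #: inserts after position(s) 10: kidovifzolip
surface: kidovifzolip

cell POLE=so, ASPECT=gu, SUR=lu, KEL=ib:
underlying: kitov-d-lo-sa-p
1. f -> v, t -> d / V _ V: fires at position(s) 3: kidovdlosap
2. 0 -> i / C _ C #: no change
surface: kidovdlosap

cell POLE=ra, ASPECT=ta, SUR=du, KEL=ib:
underlying: kitov-zi-lo-l-kel
1. f -> v, t -> d / V _ V: fires at position(s) 3: kidovzilolkel
2. 0 -> i / C _ C #: no change
surface: kidovzilolkel


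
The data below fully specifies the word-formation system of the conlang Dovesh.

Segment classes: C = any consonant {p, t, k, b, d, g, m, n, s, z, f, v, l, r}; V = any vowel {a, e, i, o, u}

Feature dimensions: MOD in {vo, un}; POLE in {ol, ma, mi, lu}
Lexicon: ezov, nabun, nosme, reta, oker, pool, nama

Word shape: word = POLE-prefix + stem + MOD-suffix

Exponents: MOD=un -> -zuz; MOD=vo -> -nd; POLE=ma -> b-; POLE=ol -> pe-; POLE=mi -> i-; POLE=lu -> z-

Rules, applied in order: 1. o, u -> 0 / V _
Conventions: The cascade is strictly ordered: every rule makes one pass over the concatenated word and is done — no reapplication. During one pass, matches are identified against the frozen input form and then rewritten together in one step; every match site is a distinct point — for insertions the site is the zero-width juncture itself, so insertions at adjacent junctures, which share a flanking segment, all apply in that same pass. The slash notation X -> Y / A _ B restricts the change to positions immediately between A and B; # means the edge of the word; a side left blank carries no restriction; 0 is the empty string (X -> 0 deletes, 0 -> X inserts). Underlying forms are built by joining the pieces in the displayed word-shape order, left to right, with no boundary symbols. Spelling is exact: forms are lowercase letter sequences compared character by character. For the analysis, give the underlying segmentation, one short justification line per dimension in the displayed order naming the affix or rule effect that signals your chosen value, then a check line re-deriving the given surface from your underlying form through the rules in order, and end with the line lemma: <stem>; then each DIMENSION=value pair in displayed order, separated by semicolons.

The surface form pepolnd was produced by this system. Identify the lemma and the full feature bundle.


underlying: pe-pool-nd
MOD=vo - signalled by the affix -nd
POLE=ol - signalled by the affix pe-
check: pepoolnd -> pepolnd
lemma: pool; MOD=vo; POLE=ol


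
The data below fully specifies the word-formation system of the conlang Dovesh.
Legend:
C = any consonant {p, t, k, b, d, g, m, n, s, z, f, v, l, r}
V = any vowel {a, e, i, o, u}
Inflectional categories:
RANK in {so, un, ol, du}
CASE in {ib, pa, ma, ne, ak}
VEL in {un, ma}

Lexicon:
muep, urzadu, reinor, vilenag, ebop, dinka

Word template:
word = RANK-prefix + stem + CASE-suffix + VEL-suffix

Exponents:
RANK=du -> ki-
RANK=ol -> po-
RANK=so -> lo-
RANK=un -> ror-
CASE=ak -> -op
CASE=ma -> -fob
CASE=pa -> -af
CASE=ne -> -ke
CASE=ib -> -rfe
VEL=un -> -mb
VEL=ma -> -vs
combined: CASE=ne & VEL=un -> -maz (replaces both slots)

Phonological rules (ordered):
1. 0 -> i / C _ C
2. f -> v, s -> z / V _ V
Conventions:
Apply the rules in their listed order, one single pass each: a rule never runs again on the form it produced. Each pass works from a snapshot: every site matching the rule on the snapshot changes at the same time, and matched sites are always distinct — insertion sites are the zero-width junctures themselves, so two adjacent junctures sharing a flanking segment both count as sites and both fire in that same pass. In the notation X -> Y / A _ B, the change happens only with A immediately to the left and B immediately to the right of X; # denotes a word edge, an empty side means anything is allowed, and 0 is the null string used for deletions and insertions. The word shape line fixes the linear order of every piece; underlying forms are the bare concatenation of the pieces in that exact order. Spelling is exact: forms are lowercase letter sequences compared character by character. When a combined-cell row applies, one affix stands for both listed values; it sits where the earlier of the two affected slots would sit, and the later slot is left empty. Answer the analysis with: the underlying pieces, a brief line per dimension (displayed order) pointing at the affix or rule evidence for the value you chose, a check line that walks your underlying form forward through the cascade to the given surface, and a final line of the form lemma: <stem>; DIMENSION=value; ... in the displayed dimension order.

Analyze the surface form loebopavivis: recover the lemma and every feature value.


underlying: lo-ebop-af-vs
RANK=so - signalled by the affix lo-
CASE=pa - signalled by the affix -af
VEL=ma - signalled by the affix -vs
check: loebopafvs -> loebopafivis -> loebopavivis
lemma: ebop; RANK=so; CASE=pa; VEL=ma


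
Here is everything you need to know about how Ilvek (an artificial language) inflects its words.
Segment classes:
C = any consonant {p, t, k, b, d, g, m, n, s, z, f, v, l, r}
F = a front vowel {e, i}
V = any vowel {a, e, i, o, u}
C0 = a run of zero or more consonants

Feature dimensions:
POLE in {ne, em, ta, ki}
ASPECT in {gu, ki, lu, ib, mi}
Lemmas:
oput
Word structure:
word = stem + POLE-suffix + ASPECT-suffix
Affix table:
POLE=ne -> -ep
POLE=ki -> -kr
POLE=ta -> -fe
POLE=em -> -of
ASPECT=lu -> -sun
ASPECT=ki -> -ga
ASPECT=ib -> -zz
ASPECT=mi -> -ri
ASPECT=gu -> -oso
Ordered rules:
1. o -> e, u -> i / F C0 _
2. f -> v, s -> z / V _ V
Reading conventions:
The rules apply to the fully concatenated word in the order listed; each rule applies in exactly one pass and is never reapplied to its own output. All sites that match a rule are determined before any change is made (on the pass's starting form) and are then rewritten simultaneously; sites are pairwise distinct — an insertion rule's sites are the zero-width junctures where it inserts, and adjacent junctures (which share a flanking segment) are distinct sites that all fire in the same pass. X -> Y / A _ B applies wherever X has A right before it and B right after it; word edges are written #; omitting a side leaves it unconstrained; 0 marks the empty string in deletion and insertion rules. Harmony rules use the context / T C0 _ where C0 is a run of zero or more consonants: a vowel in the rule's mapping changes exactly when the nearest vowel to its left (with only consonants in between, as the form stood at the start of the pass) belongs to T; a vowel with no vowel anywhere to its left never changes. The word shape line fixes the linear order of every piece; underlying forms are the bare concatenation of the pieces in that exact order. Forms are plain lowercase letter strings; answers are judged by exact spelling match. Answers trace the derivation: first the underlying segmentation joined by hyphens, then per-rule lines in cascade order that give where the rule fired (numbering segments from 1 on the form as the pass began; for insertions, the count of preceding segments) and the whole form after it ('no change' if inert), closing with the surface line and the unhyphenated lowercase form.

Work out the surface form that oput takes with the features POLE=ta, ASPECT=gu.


underlying: oput-fe-oso
1. o -> e, u -> i / F C0 _: fires at position(s) 7: oputfeeso
2. f -> v, s -> z / V _ V: fires at position(s) 8: oputfeezo
surface: oputfeezo


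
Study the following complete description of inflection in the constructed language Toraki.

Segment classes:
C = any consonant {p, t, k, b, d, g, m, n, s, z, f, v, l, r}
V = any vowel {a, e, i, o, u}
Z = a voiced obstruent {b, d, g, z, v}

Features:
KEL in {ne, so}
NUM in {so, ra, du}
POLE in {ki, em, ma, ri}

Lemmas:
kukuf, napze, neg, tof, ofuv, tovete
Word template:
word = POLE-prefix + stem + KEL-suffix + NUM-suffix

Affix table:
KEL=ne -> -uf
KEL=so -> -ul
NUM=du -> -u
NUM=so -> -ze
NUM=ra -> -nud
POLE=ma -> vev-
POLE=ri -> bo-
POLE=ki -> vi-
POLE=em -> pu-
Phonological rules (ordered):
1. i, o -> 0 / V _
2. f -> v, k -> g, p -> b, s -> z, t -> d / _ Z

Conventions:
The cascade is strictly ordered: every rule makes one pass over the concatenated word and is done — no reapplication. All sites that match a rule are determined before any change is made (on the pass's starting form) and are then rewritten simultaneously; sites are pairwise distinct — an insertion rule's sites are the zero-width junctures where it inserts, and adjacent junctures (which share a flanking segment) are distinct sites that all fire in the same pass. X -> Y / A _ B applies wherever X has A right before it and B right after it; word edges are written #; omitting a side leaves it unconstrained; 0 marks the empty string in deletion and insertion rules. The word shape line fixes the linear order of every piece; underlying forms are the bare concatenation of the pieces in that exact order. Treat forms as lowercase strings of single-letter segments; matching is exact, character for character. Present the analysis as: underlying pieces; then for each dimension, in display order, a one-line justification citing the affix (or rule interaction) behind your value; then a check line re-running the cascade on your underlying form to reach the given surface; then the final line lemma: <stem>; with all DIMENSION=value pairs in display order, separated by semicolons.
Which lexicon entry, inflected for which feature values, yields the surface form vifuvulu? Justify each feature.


underlying: vi-ofuv-ul-u
KEL=so - signalled by the affix -ul
NUM=du - signalled by the affix -u
POLE=ki - signalled by the affix vi-
check: viofuvulu -> vifuvulu -> vifuvulu
lemma: ofuv; KEL=so; NUM=du; POLE=ki


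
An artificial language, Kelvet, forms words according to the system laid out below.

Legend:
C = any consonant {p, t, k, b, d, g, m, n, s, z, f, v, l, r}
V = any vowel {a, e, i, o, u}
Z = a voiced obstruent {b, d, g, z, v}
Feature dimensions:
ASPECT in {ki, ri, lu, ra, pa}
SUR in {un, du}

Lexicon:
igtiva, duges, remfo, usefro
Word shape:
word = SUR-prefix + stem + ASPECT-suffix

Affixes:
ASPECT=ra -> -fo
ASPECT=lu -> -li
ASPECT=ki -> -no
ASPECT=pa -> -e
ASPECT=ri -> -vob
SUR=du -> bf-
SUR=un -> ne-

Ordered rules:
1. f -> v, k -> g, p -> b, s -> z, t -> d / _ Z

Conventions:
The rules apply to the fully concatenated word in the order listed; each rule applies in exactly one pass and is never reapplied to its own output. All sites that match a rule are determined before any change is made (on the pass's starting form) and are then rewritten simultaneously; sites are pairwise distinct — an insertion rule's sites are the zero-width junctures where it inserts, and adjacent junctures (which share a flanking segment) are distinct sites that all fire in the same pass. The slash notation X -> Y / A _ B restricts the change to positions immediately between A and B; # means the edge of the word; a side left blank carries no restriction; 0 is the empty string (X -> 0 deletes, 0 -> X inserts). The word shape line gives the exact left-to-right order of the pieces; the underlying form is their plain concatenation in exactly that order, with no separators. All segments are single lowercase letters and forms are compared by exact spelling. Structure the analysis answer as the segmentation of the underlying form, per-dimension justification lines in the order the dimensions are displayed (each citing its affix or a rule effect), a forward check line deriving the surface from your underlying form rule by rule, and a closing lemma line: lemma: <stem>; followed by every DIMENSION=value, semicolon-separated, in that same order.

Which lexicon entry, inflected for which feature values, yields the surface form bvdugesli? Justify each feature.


underlying: bf-duges-li
ASPECT=lu - signalled by the affix -li
SUR=du - signalled by the affix bf-
check: bfdugesli -> bvdugesli
lemma: duges; ASPECT=lu; SUR=du


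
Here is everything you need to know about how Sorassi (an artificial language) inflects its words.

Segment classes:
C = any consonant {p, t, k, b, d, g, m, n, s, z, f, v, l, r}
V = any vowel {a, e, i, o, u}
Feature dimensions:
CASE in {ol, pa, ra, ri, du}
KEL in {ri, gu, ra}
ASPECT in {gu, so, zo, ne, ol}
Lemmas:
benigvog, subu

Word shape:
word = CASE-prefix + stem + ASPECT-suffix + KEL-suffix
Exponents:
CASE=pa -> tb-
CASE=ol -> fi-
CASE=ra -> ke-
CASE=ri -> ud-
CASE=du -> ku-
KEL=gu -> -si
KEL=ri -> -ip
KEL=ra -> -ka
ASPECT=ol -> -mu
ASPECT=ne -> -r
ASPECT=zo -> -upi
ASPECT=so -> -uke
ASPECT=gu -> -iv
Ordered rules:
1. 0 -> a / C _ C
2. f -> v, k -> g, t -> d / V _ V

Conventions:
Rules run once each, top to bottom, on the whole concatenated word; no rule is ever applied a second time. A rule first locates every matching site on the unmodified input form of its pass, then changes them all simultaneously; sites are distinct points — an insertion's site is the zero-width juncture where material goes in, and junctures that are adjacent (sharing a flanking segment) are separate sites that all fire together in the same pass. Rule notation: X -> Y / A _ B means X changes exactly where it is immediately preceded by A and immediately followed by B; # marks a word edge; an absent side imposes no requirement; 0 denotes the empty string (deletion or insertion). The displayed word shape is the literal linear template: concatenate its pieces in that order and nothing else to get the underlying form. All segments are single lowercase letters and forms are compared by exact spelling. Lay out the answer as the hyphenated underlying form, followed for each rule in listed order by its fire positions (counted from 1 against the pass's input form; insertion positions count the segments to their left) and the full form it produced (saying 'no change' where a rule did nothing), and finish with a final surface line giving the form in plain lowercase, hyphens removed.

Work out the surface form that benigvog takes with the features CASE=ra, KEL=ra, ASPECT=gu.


underlying: ke-benigvog-iv-ka
1. 0 -> a / C _ C: inserts after position(s) 7, 12: kebenigavogivaka
2. f -> v, k -> g, t -> d / V _ V: fires at position(s) 15: kebenigavogivaga
surface: kebenigavogivaga


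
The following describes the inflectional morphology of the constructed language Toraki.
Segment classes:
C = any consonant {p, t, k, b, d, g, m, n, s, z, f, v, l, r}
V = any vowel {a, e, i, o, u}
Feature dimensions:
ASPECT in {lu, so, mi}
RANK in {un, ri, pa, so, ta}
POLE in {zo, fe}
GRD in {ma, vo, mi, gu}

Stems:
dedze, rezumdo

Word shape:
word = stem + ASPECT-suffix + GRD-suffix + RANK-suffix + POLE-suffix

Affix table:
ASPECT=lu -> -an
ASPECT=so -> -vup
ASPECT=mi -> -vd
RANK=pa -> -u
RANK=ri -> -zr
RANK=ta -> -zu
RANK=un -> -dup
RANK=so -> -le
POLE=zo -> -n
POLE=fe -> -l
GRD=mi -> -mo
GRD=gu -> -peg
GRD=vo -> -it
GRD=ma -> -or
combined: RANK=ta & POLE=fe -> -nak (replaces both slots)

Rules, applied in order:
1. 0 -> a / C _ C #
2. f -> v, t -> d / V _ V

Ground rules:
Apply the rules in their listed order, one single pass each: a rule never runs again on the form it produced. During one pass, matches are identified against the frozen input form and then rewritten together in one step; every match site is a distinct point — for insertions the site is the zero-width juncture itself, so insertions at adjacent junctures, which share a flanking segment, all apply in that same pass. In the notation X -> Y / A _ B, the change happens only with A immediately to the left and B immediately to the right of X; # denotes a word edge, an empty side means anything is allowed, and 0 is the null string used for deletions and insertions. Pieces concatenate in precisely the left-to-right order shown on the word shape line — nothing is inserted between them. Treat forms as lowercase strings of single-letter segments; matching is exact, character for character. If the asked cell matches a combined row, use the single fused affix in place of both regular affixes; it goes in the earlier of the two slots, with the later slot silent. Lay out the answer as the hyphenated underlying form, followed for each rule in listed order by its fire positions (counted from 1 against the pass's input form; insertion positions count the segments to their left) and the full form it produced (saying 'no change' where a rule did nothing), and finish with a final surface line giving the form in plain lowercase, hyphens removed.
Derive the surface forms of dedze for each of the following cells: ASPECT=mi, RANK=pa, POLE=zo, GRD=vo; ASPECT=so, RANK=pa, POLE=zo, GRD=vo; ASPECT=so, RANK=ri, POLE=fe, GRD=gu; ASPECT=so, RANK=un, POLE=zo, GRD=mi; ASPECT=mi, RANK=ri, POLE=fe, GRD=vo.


cell ASPECT=mi, RANK=pa, POLE=zo, GRD=vo:
underlying: dedze-vd-it-u-n
1. 0 -> a / C _ C #: no change
2. f -> v, t -> d / V _ V: fires at position(s) 9: dedzevdidun
surface: dedzevdidun

cell ASPECT=so, RANK=pa, POLE=zo, GRD=vo:
underlying: dedze-vup-it-u-n
1. 0 -> a / C _ C #: no change
2. f -> v, t -> d / V _ V: fires at position(s) 10: dedzevupidun
surface: dedzevupidun

cell ASPECT=so, RANK=ri, POLE=fe, GRD=gu:
underlying: dedze-vup-peg-zr-l
1. 0 -> a / C _ C #: inserts after position(s) 13: dedzevuppegzral
2. f -> v, t -> d / V _ V: no change
surface: dedzevuppegzral

cell ASPECT=so, RANK=un, POLE=zo, GRD=mi:
underlying: dedze-vup-mo-dup-n
1. 0 -> a / C _ C #: inserts after position(s) 13: dedzevupmodupan
2. f -> v, t -> d / V _ V: no change
surface: dedzevupmodupan

cell ASPECT=mi, RANK=ri, POLE=fe, GRD=vo:
underlying: dedze-vd-it-zr-l
1. 0 -> a / C _ C #: inserts after position(s) 11: dedzevditzral
2. f -> v, t -> d / V _ V: no change
surface: dedzevditzral


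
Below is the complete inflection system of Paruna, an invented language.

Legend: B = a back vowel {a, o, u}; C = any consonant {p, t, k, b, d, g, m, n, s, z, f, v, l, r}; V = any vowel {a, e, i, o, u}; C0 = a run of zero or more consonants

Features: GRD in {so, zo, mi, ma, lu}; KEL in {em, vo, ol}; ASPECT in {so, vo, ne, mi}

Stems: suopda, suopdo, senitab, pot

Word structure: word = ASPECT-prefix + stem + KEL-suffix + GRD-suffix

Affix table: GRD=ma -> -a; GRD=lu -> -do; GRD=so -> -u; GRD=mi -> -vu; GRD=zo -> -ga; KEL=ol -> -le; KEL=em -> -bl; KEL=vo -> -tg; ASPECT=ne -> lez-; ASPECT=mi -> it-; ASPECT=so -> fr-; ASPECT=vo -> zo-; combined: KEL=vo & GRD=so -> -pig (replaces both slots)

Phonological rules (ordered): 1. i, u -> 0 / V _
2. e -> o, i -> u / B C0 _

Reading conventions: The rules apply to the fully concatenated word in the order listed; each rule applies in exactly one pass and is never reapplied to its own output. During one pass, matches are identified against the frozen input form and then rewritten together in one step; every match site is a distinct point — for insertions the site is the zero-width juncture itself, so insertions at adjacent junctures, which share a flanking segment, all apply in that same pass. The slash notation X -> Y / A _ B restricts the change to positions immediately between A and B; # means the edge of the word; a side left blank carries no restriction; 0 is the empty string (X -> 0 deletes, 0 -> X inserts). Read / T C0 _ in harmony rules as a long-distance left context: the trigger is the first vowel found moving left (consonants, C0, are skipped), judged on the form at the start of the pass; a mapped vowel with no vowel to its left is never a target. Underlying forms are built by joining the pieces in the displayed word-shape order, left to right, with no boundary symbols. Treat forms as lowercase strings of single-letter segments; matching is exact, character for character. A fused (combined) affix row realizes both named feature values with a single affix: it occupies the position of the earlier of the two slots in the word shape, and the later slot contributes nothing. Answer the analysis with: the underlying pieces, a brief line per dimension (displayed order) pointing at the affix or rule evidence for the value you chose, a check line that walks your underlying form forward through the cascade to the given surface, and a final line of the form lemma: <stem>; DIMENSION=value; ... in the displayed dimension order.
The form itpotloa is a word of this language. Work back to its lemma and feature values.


underlying: it-pot-le-a
GRD=ma - signalled by the affix -a
KEL=ol - signalled by the affix -le
ASPECT=mi - signalled by the affix it-
check: itpotlea -> itpotlea -> itpotloa
lemma: pot; GRD=ma; KEL=ol; ASPECT=mi


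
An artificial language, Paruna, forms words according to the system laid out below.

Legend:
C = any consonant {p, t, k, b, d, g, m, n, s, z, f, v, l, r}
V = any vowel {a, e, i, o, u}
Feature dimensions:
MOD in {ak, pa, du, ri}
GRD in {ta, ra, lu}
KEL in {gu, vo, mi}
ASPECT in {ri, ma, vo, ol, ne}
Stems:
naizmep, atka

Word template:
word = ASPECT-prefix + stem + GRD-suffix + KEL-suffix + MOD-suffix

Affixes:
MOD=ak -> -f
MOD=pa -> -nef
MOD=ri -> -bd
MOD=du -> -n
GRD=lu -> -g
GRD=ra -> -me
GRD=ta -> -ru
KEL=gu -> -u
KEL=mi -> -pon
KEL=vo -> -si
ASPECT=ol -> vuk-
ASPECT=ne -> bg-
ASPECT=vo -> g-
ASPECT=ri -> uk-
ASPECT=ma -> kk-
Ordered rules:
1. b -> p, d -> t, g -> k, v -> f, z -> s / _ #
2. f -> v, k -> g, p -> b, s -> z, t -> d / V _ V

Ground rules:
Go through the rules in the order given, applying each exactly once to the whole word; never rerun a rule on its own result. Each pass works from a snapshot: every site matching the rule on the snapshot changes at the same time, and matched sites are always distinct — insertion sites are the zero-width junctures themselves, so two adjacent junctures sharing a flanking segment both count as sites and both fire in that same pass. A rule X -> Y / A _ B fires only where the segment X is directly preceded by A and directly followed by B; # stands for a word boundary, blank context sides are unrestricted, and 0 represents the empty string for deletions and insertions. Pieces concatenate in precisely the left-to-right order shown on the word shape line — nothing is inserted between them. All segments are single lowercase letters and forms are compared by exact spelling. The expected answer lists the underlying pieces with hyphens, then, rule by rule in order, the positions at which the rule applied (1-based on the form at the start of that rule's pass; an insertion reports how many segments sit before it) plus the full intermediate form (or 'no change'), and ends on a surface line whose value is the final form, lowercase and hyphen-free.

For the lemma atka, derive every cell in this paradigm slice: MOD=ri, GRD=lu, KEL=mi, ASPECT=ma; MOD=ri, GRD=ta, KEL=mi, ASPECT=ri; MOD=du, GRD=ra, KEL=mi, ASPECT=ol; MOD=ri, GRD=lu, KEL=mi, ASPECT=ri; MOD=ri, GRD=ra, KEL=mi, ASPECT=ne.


cell MOD=ri, GRD=lu, KEL=mi, ASPECT=ma:
underlying: kk-atka-g-pon-bd
1. b -> p, d -> t, g -> k, v -> f, z -> s / _ #: fires at position(s) 12: kkatkagponbt
2. f -> v, k -> g, p -> b, s -> z, t -> d / V _ V: no change
surface: kkatkagponbt

cell MOD=ri, GRD=ta, KEL=mi, ASPECT=ri:
underlying: uk-atka-ru-pon-bd
1. b -> p, d -> t, g -> k, v -> f, z -> s / _ #: fires at position(s) 13: ukatkaruponbt
2. f -> v, k -> g, p -> b, s -> z, t -> d / V _ V: fires at position(s) 2, 9: ugatkarubonbt
surface: ugatkarubonbt

cell MOD=du, GRD=ra, KEL=mi, ASPECT=ol:
underlying: vuk-atka-me-pon-n
1. b -> p, d -> t, g -> k, v -> f, z -> s / _ #: no change
2. f -> v, k -> g, p -> b, s -> z, t -> d / V _ V: fires at position(s) 3, 10: vugatkamebonn
surface: vugatkamebonn

cell MOD=ri, GRD=lu, KEL=mi, ASPECT=ri:
underlying: uk-atka-g-pon-bd
1. b -> p, d -> t, g -> k, v -> f, z -> s / _ #: fires at position(s) 12: ukatkagponbt
2. f -> v, k -> g, p -> b, s -> z, t -> d / V _ V: fires at position(s) 2: ugatkagponbt
surface: ugatkagponbt

cell MOD=ri, GRD=ra, KEL=mi, ASPECT=ne:
underlying: bg-atka-me-pon-bd
1. b -> p, d -> t, g -> k, v -> f, z -> s / _ #: fires at position(s) 13: bgatkameponbt
2. f -> v, k -> g, p -> b, s -> z, t -> d / V _ V: fires at position(s) 9: bgatkamebonbt
surface: bgatkamebonbt


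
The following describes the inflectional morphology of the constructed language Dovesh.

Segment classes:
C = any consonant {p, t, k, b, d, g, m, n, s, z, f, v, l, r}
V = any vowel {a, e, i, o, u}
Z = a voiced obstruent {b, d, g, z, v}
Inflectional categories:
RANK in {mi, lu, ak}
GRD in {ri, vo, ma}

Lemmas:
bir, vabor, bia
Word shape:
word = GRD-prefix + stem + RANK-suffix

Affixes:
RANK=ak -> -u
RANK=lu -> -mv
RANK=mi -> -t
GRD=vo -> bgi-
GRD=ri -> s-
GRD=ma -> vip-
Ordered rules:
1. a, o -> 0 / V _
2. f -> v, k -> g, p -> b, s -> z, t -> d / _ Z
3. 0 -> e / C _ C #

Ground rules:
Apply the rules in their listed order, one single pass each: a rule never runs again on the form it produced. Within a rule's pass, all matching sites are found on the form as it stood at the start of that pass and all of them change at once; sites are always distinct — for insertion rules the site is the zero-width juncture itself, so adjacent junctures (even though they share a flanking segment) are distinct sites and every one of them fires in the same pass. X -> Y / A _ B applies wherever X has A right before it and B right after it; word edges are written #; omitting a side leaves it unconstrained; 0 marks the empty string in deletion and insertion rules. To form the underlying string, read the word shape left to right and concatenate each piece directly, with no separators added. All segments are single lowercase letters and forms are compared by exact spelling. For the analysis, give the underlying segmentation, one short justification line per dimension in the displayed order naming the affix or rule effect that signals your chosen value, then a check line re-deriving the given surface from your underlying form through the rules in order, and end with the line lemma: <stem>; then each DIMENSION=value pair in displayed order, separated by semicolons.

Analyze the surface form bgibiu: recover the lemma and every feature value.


underlying: bgi-bia-u
RANK=ak - signalled by the affix -u
GRD=vo - signalled by the affix bgi-
check: bgibiau -> bgibiu -> bgibiu -> bgibiu
lemma: bia; RANK=ak; GRD=vo


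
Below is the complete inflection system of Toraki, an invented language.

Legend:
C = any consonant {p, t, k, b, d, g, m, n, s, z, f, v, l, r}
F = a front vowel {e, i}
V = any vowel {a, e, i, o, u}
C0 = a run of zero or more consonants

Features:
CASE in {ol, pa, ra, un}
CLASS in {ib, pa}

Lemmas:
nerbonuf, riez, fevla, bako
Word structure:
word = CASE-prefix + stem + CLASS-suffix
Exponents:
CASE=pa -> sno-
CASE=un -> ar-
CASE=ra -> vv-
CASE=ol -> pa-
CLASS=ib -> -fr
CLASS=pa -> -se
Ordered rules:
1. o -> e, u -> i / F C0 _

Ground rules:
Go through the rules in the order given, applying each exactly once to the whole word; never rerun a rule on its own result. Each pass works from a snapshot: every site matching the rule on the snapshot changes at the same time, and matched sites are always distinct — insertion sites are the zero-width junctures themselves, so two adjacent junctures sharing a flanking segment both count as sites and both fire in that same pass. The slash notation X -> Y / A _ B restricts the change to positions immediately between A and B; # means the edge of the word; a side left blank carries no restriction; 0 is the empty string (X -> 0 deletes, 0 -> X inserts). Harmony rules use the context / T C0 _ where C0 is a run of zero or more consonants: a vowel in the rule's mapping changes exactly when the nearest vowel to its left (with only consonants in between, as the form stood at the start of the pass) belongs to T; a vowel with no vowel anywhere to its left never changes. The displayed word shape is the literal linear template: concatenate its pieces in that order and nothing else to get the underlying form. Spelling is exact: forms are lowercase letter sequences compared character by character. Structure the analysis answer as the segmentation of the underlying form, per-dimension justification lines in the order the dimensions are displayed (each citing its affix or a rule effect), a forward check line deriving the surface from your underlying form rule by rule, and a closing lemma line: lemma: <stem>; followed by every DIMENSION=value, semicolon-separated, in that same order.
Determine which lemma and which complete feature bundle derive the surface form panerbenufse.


underlying: pa-nerbonuf-se
CASE=ol - signalled by the affix pa-
CLASS=pa - signalled by the affix -se
check: panerbonufse -> panerbenufse
lemma: nerbonuf; CASE=ol; CLASS=pa


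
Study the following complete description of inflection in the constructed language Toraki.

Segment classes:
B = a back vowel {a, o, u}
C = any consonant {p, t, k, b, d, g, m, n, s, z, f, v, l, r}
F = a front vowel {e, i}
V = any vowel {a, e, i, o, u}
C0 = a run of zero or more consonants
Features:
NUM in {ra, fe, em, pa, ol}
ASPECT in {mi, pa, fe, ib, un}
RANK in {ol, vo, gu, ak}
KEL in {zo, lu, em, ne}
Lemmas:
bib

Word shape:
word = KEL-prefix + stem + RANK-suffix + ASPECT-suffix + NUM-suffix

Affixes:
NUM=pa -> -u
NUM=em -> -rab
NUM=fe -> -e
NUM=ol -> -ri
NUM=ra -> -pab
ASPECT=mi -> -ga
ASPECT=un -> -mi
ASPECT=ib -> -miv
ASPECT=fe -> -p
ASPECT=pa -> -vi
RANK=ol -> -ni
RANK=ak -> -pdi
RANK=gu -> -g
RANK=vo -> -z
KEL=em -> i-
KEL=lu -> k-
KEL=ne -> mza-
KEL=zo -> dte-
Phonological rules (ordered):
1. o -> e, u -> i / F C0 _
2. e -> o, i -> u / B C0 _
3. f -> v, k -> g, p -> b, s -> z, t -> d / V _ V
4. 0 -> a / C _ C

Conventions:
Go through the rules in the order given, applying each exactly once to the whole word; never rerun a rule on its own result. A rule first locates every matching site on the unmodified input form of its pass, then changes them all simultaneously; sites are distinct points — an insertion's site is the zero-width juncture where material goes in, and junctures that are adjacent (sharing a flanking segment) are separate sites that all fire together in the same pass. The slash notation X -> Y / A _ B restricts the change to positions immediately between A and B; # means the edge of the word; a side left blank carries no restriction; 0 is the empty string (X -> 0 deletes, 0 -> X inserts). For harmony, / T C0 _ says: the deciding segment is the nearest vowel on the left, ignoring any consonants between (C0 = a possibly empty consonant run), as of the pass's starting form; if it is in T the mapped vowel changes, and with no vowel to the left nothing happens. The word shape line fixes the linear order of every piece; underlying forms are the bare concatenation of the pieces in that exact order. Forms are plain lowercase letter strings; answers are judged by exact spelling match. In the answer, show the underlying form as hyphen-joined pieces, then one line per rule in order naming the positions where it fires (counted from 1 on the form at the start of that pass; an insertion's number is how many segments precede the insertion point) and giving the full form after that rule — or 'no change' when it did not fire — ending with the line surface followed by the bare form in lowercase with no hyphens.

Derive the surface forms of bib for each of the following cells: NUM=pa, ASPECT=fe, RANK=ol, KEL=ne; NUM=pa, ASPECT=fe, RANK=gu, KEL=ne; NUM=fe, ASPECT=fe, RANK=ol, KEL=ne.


cell NUM=pa, ASPECT=fe, RANK=ol, KEL=ne:
underlying: mza-bib-ni-p-u
1. o -> e, u -> i / F C0 _: fires at position(s) 10: mzabibnipi
2. e -> o, i -> u / B C0 _: fires at position(s) 5: mzabubnipi
3. f -> v, k -> g, p -> b, s -> z, t -> d / V _ V: fires at position(s) 9: mzabubnibi
4. 0 -> a / C _ C: inserts after position(s) 1, 6: mazabubanibi
surface: mazabubanibi

cell NUM=pa, ASPECT=fe, RANK=gu, KEL=ne:
underlying: mza-bib-g-p-u
1. o -> e, u -> i / F C0 _: fires at position(s) 9: mzabibgpi
2. e -> o, i -> u / B C0 _: fires at position(s) 5: mzabubgpi
3. f -> v, k -> g, p -> b, s -> z, t -> d / V _ V: no change
4. 0 -> a / C _ C: inserts after position(s) 1, 6, 7: mazabubagapi
surface: mazabubagapi

cell NUM=fe, ASPECT=fe, RANK=ol, KEL=ne:
underlying: mza-bib-ni-p-e
1. o -> e, u -> i / F C0 _: no change
2. e -> o, i -> u / B C0 _: fires at position(s) 5: mzabubnipe
3. f -> v, k -> g, p -> b, s -> z, t -> d / V _ V: fires at position(s) 9: mzabubnibe
4. 0 -> a / C _ C: inserts after position(s) 1, 6: mazabubanibe
surface: mazabubanibe
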